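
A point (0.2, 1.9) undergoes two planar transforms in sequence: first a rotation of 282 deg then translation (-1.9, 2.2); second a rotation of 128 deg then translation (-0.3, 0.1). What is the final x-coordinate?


After transform 1:
x1 = cos(282)*0.2 - sin(282)*1.9 + -1.9 = 0.0001
y1 = sin(282)*0.2 + cos(282)*1.9 + 2.2 = 2.3994
After transform 2:
x2 = cos(128)*0.0001 - sin(128)*2.3994 + -0.3
= -2.1908


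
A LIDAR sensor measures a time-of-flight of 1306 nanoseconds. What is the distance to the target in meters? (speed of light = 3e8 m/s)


tof = 1306 ns = 1.306e-06 s
dist = c * tof / 2
= 3e8 * 1.306e-06 / 2
= 195.9 m


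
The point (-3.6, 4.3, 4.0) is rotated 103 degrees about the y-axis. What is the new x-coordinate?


Rotation about y-axis: x' = x*cos(theta) + z*sin(theta)
= -3.6 * -0.225 + 4.0 * 0.9744
= 4.7073


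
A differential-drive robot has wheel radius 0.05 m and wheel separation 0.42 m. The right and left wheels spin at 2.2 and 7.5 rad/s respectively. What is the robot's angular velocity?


vR = r*wR = 0.05*2.2 = 0.11 m/s
vL = r*wL = 0.05*7.5 = 0.375 m/s
v = (vR+vL)/2 = 0.2425 m/s
omega = (vR-vL)/L = -0.631 rad/s
angular velocity = -0.631 rad/s


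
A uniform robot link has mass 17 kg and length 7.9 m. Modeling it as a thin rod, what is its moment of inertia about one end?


I = (1/3) * m * L^2
= (1/3) * 17 * 7.9^2
= 0.333333 * 17 * 62.41
= 353.6567 kg*m^2


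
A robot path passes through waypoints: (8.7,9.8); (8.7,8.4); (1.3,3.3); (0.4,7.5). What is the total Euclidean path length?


Segment lengths:
  seg1 = sqrt((0.0)^2 + (-1.4)^2) = 1.4
  seg2 = sqrt((-7.4)^2 + (-5.1)^2) = 8.9872
  seg3 = sqrt((-0.9)^2 + (4.2)^2) = 4.2953
Total = 14.6826


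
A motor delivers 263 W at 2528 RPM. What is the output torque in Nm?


omega = 2528 * 2*pi/60 = 264.7315 rad/s
tau = P / omega = 263 / 264.7315
= 0.9935 Nm


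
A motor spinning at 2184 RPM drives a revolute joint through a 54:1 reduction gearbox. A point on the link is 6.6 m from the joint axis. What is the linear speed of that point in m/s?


omega_motor = 2184 * 2*pi/60 = 228.7079 rad/s
omega_joint = omega_motor / 54 = 4.2353 rad/s
v = omega_joint * r = 4.2353 * 6.6
= 27.9532 m/s


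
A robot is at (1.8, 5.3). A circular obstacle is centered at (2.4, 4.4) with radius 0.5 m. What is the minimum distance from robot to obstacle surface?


center_dist = sqrt((1.8-2.4)^2 + (5.3-4.4)^2)
= sqrt(0.36 + 0.81)
= 1.0817
min_dist = center_dist - radius = 1.0817 - 0.5 = 0.5817 m


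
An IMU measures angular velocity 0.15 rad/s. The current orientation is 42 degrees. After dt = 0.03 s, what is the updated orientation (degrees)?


delta_theta = w * dt = 0.15 * 0.03 = 0.0045 rad
= 0.2578 deg
theta_new = 42 + 0.2578 = 42.2578 deg


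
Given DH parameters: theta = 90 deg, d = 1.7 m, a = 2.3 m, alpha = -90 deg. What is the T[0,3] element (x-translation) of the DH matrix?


T[0,3] = a * cos(theta)
= 2.3 * cos(90 deg)
= 2.3 * 0.0
= 0.0


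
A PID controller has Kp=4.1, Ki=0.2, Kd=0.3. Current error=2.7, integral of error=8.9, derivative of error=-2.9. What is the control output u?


u = Kp*e + Ki*int(e) + Kd*de/dt
= 4.1*2.7 + 0.2*8.9 + 0.3*(-2.9)
= 11.07 + 1.78 + -0.87
= 11.98


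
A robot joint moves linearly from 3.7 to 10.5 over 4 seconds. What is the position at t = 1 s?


s = t/T = 1/4 = 0.25
p(t) = p0 + (pf-p0)*s
= 3.7 + (10.5 - 3.7) * 0.25
= 5.4


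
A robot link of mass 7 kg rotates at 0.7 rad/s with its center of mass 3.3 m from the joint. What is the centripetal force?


F = m * omega^2 * r
= 7 * 0.7^2 * 3.3
= 7 * 0.49 * 3.3
= 11.319 N


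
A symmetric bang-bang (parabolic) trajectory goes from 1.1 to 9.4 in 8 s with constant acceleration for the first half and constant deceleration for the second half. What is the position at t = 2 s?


Symmetric rest-to-rest: each phase covers (pf-p0)/2 in time T/2. 0.5*a*(T/2)^2 = (pf-p0)/2 => a = 4*(pf-p0)/T^2
a = 4*(9.4-1.1)/8^2 = 0.5188
t = 2 is in the acceleration phase (t <= T/2).
p = p0 + 0.5*a*t^2 = 1.1 + 0.5*0.5188*2^2
= 2.1375


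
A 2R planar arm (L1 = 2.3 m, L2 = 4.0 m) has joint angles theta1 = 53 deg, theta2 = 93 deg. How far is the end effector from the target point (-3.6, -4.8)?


End effector via forward kinematics:
x = L1*cos(t1) + L2*cos(t1+t2) = -1.932
y = L1*sin(t1) + L2*sin(t1+t2) = 4.0736
Distance to target:
d = sqrt((-3.6 - -1.932)^2 + (-4.8 - 4.0736)^2)
= sqrt(2.7823 + 78.7414)
= 9.029 m


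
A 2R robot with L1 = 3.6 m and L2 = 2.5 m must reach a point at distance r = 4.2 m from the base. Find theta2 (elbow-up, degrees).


cos(theta2) = (r^2 - L1^2 - L2^2) / (2*L1*L2)
cos(theta2) = (17.64 - 12.96 - 6.25) / 18.0
cos(theta2) = -0.087222
theta2 = 95.0038 degrees


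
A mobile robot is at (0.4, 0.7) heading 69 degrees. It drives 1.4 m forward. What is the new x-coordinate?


x_new = x0 + d*cos(theta)
= 0.4 + 1.4*cos(69)
= 0.4 + 0.5017
= 0.9017


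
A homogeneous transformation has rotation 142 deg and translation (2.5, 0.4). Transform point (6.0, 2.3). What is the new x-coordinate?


x' = cos(theta)*px - sin(theta)*py + tx
= -0.788*6.0 - 0.6157*2.3 + 2.5
= -3.6441


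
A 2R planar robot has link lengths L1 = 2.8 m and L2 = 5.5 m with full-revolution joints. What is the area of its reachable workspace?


r_max = L1 + L2 = 8.3 m
r_min = |L1 - L2| = 2.7 m
Area = pi*(r_max^2 - r_min^2)
= pi*(68.89 - 7.29)
= pi * 61.6
= 193.5221 m^2


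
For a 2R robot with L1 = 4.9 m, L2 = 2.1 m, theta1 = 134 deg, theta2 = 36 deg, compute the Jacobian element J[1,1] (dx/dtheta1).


J[1,1] = -L1*sin(t1) - L2*sin(t1+t2)
= -4.9*sin(134) - 2.1*sin(170)
= -3.8894


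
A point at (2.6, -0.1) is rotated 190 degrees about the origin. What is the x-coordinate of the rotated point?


x' = x*cos(theta) - y*sin(theta)
cos(190 deg) = -0.9848, sin(190 deg) = -0.1736
x' = 2.6 * -0.9848 - -0.1 * -0.1736
= -2.5605 - 0.0174
= -2.5779


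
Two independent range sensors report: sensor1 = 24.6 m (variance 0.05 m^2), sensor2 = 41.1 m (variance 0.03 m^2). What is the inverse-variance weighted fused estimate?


w1 = (1/var1) / (1/var1 + 1/var2)
   = 20.0 / (20.0 + 33.3333) = 0.375
w2 = 1 - w1 = 0.625
fused = w1*s1 + w2*s2 = 9.225 + 25.6875
= 34.9125 m


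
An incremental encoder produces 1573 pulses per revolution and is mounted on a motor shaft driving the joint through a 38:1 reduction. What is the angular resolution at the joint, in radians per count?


counts per rev = 1573
effective counts at joint = 1573 * 38 = 59774
resolution = 2*pi / 59774
= 1.0512e-04 rad/count


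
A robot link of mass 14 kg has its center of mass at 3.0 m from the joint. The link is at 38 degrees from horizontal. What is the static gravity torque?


tau = m*g*L*cos(angle)
= 14 * 9.81 * 3.0 * cos(38 deg)
= 14 * 9.81 * 3.0 * 0.788
= 324.6762 Nm


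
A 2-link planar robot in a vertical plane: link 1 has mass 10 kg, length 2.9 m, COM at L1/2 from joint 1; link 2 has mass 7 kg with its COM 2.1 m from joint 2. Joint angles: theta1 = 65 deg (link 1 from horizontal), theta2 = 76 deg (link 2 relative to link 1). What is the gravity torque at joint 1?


Horizontal distance from joint 1 to link-1 COM:
  x_c1 = (L1/2)*cos(t1) = 1.45 * 0.4226 = 0.6128 m
Horizontal distance from joint 1 to link-2 COM:
  x_c2 = L1*cos(t1) + Lc2*cos(t1+t2)
       = 2.9*0.4226 + 2.1*-0.7771 = -0.4064 m
tau1 = m1*g*x_c1 + m2*g*x_c2
     = 10*9.81*0.6128 + 7*9.81*-0.4064
     = 60.1153 + -27.9084
     = 32.2069 Nm


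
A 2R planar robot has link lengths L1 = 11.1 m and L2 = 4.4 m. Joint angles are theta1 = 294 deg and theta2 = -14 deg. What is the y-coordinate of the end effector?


Convert angles to radians: theta1 = 5.1313, theta2 = -0.2443
y = L1*sin(theta1) + L2*sin(theta1+theta2)
y = -10.1404 + -4.3332
y = -14.4735


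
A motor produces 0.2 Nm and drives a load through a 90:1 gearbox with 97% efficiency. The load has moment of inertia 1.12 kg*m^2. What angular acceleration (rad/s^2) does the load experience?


tau_out = tau_motor * N * eta
= 0.2 * 90 * 0.97 = 17.46 Nm
alpha = tau_out / I = 17.46 / 1.12
= 15.5893 rad/s^2


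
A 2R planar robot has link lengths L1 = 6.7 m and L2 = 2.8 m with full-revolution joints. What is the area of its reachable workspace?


r_max = L1 + L2 = 9.5 m
r_min = |L1 - L2| = 3.9 m
Area = pi*(r_max^2 - r_min^2)
= pi*(90.25 - 15.21)
= pi * 75.04
= 235.7451 m^2


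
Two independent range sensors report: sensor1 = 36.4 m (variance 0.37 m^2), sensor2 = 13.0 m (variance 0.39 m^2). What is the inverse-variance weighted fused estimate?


w1 = (1/var1) / (1/var1 + 1/var2)
   = 2.7027 / (2.7027 + 2.5641) = 0.5132
w2 = 1 - w1 = 0.4868
fused = w1*s1 + w2*s2 = 18.6789 + 6.3289
= 25.0079 m


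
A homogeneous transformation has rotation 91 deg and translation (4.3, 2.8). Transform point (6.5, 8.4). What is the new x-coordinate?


x' = cos(theta)*px - sin(theta)*py + tx
= -0.0175*6.5 - 0.9998*8.4 + 4.3
= -4.2122


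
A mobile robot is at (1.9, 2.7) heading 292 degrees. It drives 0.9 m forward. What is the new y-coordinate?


y_new = y0 + d*sin(theta)
= 2.7 + 0.9*sin(292)
= 2.7 + -0.8345
= 1.8655


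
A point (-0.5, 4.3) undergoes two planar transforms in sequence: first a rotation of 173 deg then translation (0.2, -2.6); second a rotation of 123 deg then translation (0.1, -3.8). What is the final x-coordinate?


After transform 1:
x1 = cos(173)*-0.5 - sin(173)*4.3 + 0.2 = 0.1722
y1 = sin(173)*-0.5 + cos(173)*4.3 + -2.6 = -6.9289
After transform 2:
x2 = cos(123)*0.1722 - sin(123)*-6.9289 + 0.1
= 5.8172


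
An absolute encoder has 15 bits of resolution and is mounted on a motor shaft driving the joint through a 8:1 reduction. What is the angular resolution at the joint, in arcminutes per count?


counts = 2^15 = 32768
effective counts at joint = 32768 * 8 = 262144
resolution = 360*60 / 262144
= 0.0824 arcmin/count


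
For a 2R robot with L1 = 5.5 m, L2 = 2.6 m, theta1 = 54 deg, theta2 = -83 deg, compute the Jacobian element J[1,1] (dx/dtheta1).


J[1,1] = -L1*sin(t1) - L2*sin(t1+t2)
= -5.5*sin(54) - 2.6*sin(-29)
= -3.1891


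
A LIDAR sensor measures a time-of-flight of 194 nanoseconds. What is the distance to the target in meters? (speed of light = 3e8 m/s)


tof = 194 ns = 1.94e-07 s
dist = c * tof / 2
= 3e8 * 1.94e-07 / 2
= 29.1 m


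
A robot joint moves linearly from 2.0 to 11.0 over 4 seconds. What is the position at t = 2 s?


s = t/T = 2/4 = 0.5
p(t) = p0 + (pf-p0)*s
= 2.0 + (11.0 - 2.0) * 0.5
= 6.5


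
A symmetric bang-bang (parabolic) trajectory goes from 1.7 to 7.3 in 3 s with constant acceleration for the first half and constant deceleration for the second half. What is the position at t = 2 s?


Symmetric rest-to-rest: each phase covers (pf-p0)/2 in time T/2. 0.5*a*(T/2)^2 = (pf-p0)/2 => a = 4*(pf-p0)/T^2
a = 4*(7.3-1.7)/3^2 = 2.4889
t = 2 is in the deceleration phase (t > T/2).
p = pf - 0.5*a*(T-t)^2 = 7.3 - 0.5*2.4889*1^2
= 6.0556


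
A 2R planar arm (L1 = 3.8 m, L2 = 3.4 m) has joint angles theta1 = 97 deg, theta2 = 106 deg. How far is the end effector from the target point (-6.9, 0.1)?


End effector via forward kinematics:
x = L1*cos(t1) + L2*cos(t1+t2) = -3.5928
y = L1*sin(t1) + L2*sin(t1+t2) = 2.4432
Distance to target:
d = sqrt((-6.9 - -3.5928)^2 + (0.1 - 2.4432)^2)
= sqrt(10.9374 + 5.4905)
= 4.0531 m


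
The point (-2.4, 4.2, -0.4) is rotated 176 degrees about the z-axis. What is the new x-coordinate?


Rotation about z-axis: x' = x*cos(theta) - y*sin(theta)
= -2.4 * -0.9976 - 4.2 * 0.0698
= 2.1012


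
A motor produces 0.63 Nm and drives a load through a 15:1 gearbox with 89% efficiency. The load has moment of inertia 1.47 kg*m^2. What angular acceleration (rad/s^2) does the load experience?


tau_out = tau_motor * N * eta
= 0.63 * 15 * 0.89 = 8.4105 Nm
alpha = tau_out / I = 8.4105 / 1.47
= 5.7214 rad/s^2


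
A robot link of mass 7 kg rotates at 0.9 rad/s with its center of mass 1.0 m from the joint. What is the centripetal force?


F = m * omega^2 * r
= 7 * 0.9^2 * 1.0
= 7 * 0.81 * 1.0
= 5.67 N


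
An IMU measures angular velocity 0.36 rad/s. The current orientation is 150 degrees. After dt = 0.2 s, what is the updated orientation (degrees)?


delta_theta = w * dt = 0.36 * 0.2 = 0.072 rad
= 4.1253 deg
theta_new = 150 + 4.1253 = 154.1253 deg


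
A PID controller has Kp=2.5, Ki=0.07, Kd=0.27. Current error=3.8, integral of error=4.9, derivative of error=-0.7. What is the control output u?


u = Kp*e + Ki*int(e) + Kd*de/dt
= 2.5*3.8 + 0.07*4.9 + 0.27*(-0.7)
= 9.5 + 0.343 + -0.189
= 9.654


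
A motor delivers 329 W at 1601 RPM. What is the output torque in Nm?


omega = 1601 * 2*pi/60 = 167.6563 rad/s
tau = P / omega = 329 / 167.6563
= 1.9623 Nm


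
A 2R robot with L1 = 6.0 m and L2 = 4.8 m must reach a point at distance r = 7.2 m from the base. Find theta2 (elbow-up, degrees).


cos(theta2) = (r^2 - L1^2 - L2^2) / (2*L1*L2)
cos(theta2) = (51.84 - 36.0 - 23.04) / 57.6
cos(theta2) = -0.125
theta2 = 97.1808 degrees


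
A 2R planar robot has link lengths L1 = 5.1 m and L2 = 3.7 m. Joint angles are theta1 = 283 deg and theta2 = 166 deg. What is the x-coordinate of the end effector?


Convert angles to radians: theta1 = 4.9393, theta2 = 2.8972
x = L1*cos(theta1) + L2*cos(theta1+theta2)
x = 1.1473 + 0.0646
x = 1.2118


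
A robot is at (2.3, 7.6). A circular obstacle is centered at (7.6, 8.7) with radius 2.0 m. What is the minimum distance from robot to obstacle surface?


center_dist = sqrt((2.3-7.6)^2 + (7.6-8.7)^2)
= sqrt(28.09 + 1.21)
= 5.4129
min_dist = center_dist - radius = 5.4129 - 2.0 = 3.4129 m


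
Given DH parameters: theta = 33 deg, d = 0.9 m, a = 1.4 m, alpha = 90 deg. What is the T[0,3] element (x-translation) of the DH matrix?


T[0,3] = a * cos(theta)
= 1.4 * cos(33 deg)
= 1.4 * 0.8387
= 1.1741


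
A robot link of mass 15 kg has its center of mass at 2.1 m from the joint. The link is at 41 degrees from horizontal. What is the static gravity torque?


tau = m*g*L*cos(angle)
= 15 * 9.81 * 2.1 * cos(41 deg)
= 15 * 9.81 * 2.1 * 0.7547
= 233.2166 Nm


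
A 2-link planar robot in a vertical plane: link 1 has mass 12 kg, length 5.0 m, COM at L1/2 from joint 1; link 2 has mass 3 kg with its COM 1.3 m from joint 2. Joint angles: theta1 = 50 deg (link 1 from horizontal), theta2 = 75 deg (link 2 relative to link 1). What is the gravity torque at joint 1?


Horizontal distance from joint 1 to link-1 COM:
  x_c1 = (L1/2)*cos(t1) = 2.5 * 0.6428 = 1.607 m
Horizontal distance from joint 1 to link-2 COM:
  x_c2 = L1*cos(t1) + Lc2*cos(t1+t2)
       = 5.0*0.6428 + 1.3*-0.5736 = 2.4683 m
tau1 = m1*g*x_c1 + m2*g*x_c2
     = 12*9.81*1.607 + 3*9.81*2.4683
     = 189.1724 + 72.6417
     = 261.8141 Nm


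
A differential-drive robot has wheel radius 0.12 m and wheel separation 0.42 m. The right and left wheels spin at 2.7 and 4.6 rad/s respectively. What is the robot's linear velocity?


vR = r*wR = 0.12*2.7 = 0.324 m/s
vL = r*wL = 0.12*4.6 = 0.552 m/s
v = (vR+vL)/2 = 0.438 m/s
omega = (vR-vL)/L = -0.5429 rad/s
linear velocity = 0.438 m/s


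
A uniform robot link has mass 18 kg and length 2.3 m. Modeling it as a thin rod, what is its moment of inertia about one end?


I = (1/3) * m * L^2
= (1/3) * 18 * 2.3^2
= 0.333333 * 18 * 5.29
= 31.74 kg*m^2


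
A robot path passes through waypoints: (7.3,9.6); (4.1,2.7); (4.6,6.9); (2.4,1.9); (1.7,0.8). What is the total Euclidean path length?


Segment lengths:
  seg1 = sqrt((-3.2)^2 + (-6.9)^2) = 7.6059
  seg2 = sqrt((0.5)^2 + (4.2)^2) = 4.2297
  seg3 = sqrt((-2.2)^2 + (-5.0)^2) = 5.4626
  seg4 = sqrt((-0.7)^2 + (-1.1)^2) = 1.3038
Total = 18.602


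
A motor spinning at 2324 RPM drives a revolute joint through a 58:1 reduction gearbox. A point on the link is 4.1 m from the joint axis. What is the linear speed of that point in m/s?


omega_motor = 2324 * 2*pi/60 = 243.3687 rad/s
omega_joint = omega_motor / 58 = 4.196 rad/s
v = omega_joint * r = 4.196 * 4.1
= 17.2037 m/s


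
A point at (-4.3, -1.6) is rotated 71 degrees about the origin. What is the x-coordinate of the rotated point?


x' = x*cos(theta) - y*sin(theta)
cos(71 deg) = 0.3256, sin(71 deg) = 0.9455
x' = -4.3 * 0.3256 - -1.6 * 0.9455
= -1.3999 - -1.5128
= 0.1129


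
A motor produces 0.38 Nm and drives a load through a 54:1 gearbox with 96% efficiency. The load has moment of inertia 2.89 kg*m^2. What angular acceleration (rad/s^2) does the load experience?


tau_out = tau_motor * N * eta
= 0.38 * 54 * 0.96 = 19.6992 Nm
alpha = tau_out / I = 19.6992 / 2.89
= 6.8163 rad/s^2


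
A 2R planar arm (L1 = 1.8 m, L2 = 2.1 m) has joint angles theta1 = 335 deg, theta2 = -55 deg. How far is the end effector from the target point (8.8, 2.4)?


End effector via forward kinematics:
x = L1*cos(t1) + L2*cos(t1+t2) = 1.996
y = L1*sin(t1) + L2*sin(t1+t2) = -2.8288
Distance to target:
d = sqrt((8.8 - 1.996)^2 + (2.4 - -2.8288)^2)
= sqrt(46.2942 + 27.3404)
= 8.5811 m


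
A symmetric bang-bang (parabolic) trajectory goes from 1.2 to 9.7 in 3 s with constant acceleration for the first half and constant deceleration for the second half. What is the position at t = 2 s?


Symmetric rest-to-rest: each phase covers (pf-p0)/2 in time T/2. 0.5*a*(T/2)^2 = (pf-p0)/2 => a = 4*(pf-p0)/T^2
a = 4*(9.7-1.2)/3^2 = 3.7778
t = 2 is in the deceleration phase (t > T/2).
p = pf - 0.5*a*(T-t)^2 = 9.7 - 0.5*3.7778*1^2
= 7.8111


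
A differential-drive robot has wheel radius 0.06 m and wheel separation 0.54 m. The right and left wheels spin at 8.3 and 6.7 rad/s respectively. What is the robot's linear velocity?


vR = r*wR = 0.06*8.3 = 0.498 m/s
vL = r*wL = 0.06*6.7 = 0.402 m/s
v = (vR+vL)/2 = 0.45 m/s
omega = (vR-vL)/L = 0.1778 rad/s
linear velocity = 0.45 m/s


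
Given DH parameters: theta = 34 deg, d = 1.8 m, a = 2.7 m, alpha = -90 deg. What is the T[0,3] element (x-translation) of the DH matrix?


T[0,3] = a * cos(theta)
= 2.7 * cos(34 deg)
= 2.7 * 0.829
= 2.2384


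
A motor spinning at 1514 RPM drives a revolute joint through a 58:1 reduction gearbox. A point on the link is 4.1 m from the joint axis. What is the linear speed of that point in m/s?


omega_motor = 1514 * 2*pi/60 = 158.5457 rad/s
omega_joint = omega_motor / 58 = 2.7335 rad/s
v = omega_joint * r = 2.7335 * 4.1
= 11.2075 m/s


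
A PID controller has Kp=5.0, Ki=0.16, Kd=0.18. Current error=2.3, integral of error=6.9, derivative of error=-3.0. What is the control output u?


u = Kp*e + Ki*int(e) + Kd*de/dt
= 5.0*2.3 + 0.16*6.9 + 0.18*(-3.0)
= 11.5 + 1.104 + -0.54
= 12.064


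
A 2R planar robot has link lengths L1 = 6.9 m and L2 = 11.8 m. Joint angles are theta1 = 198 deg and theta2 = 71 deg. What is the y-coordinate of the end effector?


Convert angles to radians: theta1 = 3.4558, theta2 = 1.2392
y = L1*sin(theta1) + L2*sin(theta1+theta2)
y = -2.1322 + -11.7982
y = -13.9304


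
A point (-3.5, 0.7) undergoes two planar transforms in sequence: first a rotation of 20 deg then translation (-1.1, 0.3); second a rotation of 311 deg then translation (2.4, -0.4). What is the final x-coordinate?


After transform 1:
x1 = cos(20)*-3.5 - sin(20)*0.7 + -1.1 = -4.6283
y1 = sin(20)*-3.5 + cos(20)*0.7 + 0.3 = -0.2393
After transform 2:
x2 = cos(311)*-4.6283 - sin(311)*-0.2393 + 2.4
= -0.8171


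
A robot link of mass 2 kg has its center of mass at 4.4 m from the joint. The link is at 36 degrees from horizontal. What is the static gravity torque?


tau = m*g*L*cos(angle)
= 2 * 9.81 * 4.4 * cos(36 deg)
= 2 * 9.81 * 4.4 * 0.809
= 69.8408 Nm


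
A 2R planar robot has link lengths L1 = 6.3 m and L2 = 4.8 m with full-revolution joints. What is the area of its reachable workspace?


r_max = L1 + L2 = 11.1 m
r_min = |L1 - L2| = 1.5 m
Area = pi*(r_max^2 - r_min^2)
= pi*(123.21 - 2.25)
= pi * 120.96
= 380.007 m^2


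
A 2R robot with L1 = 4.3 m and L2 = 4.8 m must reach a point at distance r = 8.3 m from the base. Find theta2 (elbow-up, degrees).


cos(theta2) = (r^2 - L1^2 - L2^2) / (2*L1*L2)
cos(theta2) = (68.89 - 18.49 - 23.04) / 41.28
cos(theta2) = 0.662791
theta2 = 48.4869 degrees


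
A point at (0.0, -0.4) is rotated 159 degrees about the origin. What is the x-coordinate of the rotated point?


x' = x*cos(theta) - y*sin(theta)
cos(159 deg) = -0.9336, sin(159 deg) = 0.3584
x' = 0.0 * -0.9336 - -0.4 * 0.3584
= -0.0 - -0.1433
= 0.1433


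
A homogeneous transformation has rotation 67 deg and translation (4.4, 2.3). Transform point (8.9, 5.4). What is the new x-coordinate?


x' = cos(theta)*px - sin(theta)*py + tx
= 0.3907*8.9 - 0.9205*5.4 + 4.4
= 2.9068


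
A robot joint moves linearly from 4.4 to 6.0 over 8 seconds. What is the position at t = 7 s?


s = t/T = 7/8 = 0.875
p(t) = p0 + (pf-p0)*s
= 4.4 + (6.0 - 4.4) * 0.875
= 5.8


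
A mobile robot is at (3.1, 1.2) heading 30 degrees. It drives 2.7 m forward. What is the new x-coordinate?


x_new = x0 + d*cos(theta)
= 3.1 + 2.7*cos(30)
= 3.1 + 2.3383
= 5.4383


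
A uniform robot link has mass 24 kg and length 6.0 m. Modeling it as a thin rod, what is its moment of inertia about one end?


I = (1/3) * m * L^2
= (1/3) * 24 * 6.0^2
= 0.333333 * 24 * 36.0
= 288.0 kg*m^2


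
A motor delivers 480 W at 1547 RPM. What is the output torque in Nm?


omega = 1547 * 2*pi/60 = 162.0015 rad/s
tau = P / omega = 480 / 162.0015
= 2.9629 Nm


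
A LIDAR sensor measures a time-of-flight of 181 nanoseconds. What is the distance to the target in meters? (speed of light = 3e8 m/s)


tof = 181 ns = 1.81e-07 s
dist = c * tof / 2
= 3e8 * 1.81e-07 / 2
= 27.15 m


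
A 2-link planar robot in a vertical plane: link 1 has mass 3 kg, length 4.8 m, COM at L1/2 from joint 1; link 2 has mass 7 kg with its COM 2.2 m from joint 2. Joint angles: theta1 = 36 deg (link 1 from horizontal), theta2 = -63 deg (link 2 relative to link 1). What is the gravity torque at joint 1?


Horizontal distance from joint 1 to link-1 COM:
  x_c1 = (L1/2)*cos(t1) = 2.4 * 0.809 = 1.9416 m
Horizontal distance from joint 1 to link-2 COM:
  x_c2 = L1*cos(t1) + Lc2*cos(t1+t2)
       = 4.8*0.809 + 2.2*0.891 = 5.8435 m
tau1 = m1*g*x_c1 + m2*g*x_c2
     = 3*9.81*1.9416 + 7*9.81*5.8435
     = 57.1425 + 401.2729
     = 458.4154 Nm


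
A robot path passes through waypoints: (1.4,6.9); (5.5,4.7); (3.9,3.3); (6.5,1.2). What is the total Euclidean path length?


Segment lengths:
  seg1 = sqrt((4.1)^2 + (-2.2)^2) = 4.653
  seg2 = sqrt((-1.6)^2 + (-1.4)^2) = 2.126
  seg3 = sqrt((2.6)^2 + (-2.1)^2) = 3.3422
Total = 10.1211


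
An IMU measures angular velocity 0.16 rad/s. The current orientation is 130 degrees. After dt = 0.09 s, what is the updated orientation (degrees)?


delta_theta = w * dt = 0.16 * 0.09 = 0.0144 rad
= 0.8251 deg
theta_new = 130 + 0.8251 = 130.8251 deg


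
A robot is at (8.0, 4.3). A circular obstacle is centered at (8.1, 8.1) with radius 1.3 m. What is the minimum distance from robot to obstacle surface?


center_dist = sqrt((8.0-8.1)^2 + (4.3-8.1)^2)
= sqrt(0.01 + 14.44)
= 3.8013
min_dist = center_dist - radius = 3.8013 - 1.3 = 2.5013 m


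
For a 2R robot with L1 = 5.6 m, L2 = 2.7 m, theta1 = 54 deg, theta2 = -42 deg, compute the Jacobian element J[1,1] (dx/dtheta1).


J[1,1] = -L1*sin(t1) - L2*sin(t1+t2)
= -5.6*sin(54) - 2.7*sin(12)
= -5.0919


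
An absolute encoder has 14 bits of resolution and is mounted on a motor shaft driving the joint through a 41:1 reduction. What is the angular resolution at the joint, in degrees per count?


counts = 2^14 = 16384
effective counts at joint = 16384 * 41 = 671744
resolution = 360 / 671744
= 5.3592e-04 deg/count


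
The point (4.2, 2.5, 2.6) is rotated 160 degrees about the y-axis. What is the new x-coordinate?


Rotation about y-axis: x' = x*cos(theta) + z*sin(theta)
= 4.2 * -0.9397 + 2.6 * 0.342
= -3.0575


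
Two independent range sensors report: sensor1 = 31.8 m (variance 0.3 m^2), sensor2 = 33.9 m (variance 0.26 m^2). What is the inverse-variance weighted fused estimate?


w1 = (1/var1) / (1/var1 + 1/var2)
   = 3.3333 / (3.3333 + 3.8462) = 0.4643
w2 = 1 - w1 = 0.5357
fused = w1*s1 + w2*s2 = 14.7643 + 18.1607
= 32.925 m


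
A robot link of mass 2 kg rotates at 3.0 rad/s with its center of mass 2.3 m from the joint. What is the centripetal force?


F = m * omega^2 * r
= 2 * 3.0^2 * 2.3
= 2 * 9.0 * 2.3
= 41.4 N


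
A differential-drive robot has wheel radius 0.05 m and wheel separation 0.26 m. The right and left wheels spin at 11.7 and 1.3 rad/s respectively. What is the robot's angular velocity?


vR = r*wR = 0.05*11.7 = 0.585 m/s
vL = r*wL = 0.05*1.3 = 0.065 m/s
v = (vR+vL)/2 = 0.325 m/s
omega = (vR-vL)/L = 2.0 rad/s
angular velocity = 2.0 rad/s


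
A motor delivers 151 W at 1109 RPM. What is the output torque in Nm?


omega = 1109 * 2*pi/60 = 116.1342 rad/s
tau = P / omega = 151 / 116.1342
= 1.3002 Nm


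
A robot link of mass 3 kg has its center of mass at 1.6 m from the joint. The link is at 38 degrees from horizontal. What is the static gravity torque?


tau = m*g*L*cos(angle)
= 3 * 9.81 * 1.6 * cos(38 deg)
= 3 * 9.81 * 1.6 * 0.788
= 37.1059 Nm


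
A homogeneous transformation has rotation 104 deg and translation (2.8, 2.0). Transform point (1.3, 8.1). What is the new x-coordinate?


x' = cos(theta)*px - sin(theta)*py + tx
= -0.2419*1.3 - 0.9703*8.1 + 2.8
= -5.3739


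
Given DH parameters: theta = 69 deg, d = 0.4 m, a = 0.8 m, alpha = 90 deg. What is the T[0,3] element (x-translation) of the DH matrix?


T[0,3] = a * cos(theta)
= 0.8 * cos(69 deg)
= 0.8 * 0.3584
= 0.2867


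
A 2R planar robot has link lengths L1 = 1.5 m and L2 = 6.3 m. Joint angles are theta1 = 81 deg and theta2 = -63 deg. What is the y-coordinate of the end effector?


Convert angles to radians: theta1 = 1.4137, theta2 = -1.0996
y = L1*sin(theta1) + L2*sin(theta1+theta2)
y = 1.4815 + 1.9468
y = 3.4283


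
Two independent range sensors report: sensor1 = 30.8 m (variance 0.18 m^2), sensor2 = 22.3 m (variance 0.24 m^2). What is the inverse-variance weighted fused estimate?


w1 = (1/var1) / (1/var1 + 1/var2)
   = 5.5556 / (5.5556 + 4.1667) = 0.5714
w2 = 1 - w1 = 0.4286
fused = w1*s1 + w2*s2 = 17.6 + 9.5571
= 27.1571 m


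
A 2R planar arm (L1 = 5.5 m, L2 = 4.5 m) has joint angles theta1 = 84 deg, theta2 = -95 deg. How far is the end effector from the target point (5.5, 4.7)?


End effector via forward kinematics:
x = L1*cos(t1) + L2*cos(t1+t2) = 4.9922
y = L1*sin(t1) + L2*sin(t1+t2) = 4.6112
Distance to target:
d = sqrt((5.5 - 4.9922)^2 + (4.7 - 4.6112)^2)
= sqrt(0.2578 + 0.0079)
= 0.5155 m


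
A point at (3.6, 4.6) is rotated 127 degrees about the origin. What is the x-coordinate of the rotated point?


x' = x*cos(theta) - y*sin(theta)
cos(127 deg) = -0.6018, sin(127 deg) = 0.7986
x' = 3.6 * -0.6018 - 4.6 * 0.7986
= -2.1665 - 3.6737
= -5.8403


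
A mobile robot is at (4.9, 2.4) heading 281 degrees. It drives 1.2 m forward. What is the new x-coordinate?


x_new = x0 + d*cos(theta)
= 4.9 + 1.2*cos(281)
= 4.9 + 0.229
= 5.129


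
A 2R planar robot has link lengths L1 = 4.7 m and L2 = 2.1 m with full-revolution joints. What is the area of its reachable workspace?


r_max = L1 + L2 = 6.8 m
r_min = |L1 - L2| = 2.6 m
Area = pi*(r_max^2 - r_min^2)
= pi*(46.24 - 6.76)
= pi * 39.48
= 124.0301 m^2


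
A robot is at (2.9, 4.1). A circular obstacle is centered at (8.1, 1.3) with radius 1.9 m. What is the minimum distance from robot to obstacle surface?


center_dist = sqrt((2.9-8.1)^2 + (4.1-1.3)^2)
= sqrt(27.04 + 7.84)
= 5.9059
min_dist = center_dist - radius = 5.9059 - 1.9 = 4.0059 m


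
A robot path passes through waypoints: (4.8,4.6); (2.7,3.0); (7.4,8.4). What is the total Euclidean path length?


Segment lengths:
  seg1 = sqrt((-2.1)^2 + (-1.6)^2) = 2.6401
  seg2 = sqrt((4.7)^2 + (5.4)^2) = 7.1589
Total = 9.799


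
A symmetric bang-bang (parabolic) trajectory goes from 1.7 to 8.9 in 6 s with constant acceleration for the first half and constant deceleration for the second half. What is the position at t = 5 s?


Symmetric rest-to-rest: each phase covers (pf-p0)/2 in time T/2. 0.5*a*(T/2)^2 = (pf-p0)/2 => a = 4*(pf-p0)/T^2
a = 4*(8.9-1.7)/6^2 = 0.8
t = 5 is in the deceleration phase (t > T/2).
p = pf - 0.5*a*(T-t)^2 = 8.9 - 0.5*0.8*1^2
= 8.5


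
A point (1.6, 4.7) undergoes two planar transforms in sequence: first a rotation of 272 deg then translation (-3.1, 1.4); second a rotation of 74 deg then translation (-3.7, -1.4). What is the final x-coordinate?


After transform 1:
x1 = cos(272)*1.6 - sin(272)*4.7 + -3.1 = 1.653
y1 = sin(272)*1.6 + cos(272)*4.7 + 1.4 = -0.035
After transform 2:
x2 = cos(74)*1.653 - sin(74)*-0.035 + -3.7
= -3.2107


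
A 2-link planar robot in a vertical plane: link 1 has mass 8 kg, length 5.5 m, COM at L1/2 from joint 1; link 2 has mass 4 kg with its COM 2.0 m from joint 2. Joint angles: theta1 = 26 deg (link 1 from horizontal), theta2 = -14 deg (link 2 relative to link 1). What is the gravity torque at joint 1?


Horizontal distance from joint 1 to link-1 COM:
  x_c1 = (L1/2)*cos(t1) = 2.75 * 0.8988 = 2.4717 m
Horizontal distance from joint 1 to link-2 COM:
  x_c2 = L1*cos(t1) + Lc2*cos(t1+t2)
       = 5.5*0.8988 + 2.0*0.9781 = 6.8997 m
tau1 = m1*g*x_c1 + m2*g*x_c2
     = 8*9.81*2.4717 + 4*9.81*6.8997
     = 193.9777 + 270.7428
     = 464.7205 Nm


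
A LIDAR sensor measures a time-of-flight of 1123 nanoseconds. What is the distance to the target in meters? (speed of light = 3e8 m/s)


tof = 1123 ns = 1.123e-06 s
dist = c * tof / 2
= 3e8 * 1.123e-06 / 2
= 168.45 m


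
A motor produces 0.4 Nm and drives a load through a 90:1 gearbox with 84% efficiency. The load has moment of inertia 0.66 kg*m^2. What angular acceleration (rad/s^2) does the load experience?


tau_out = tau_motor * N * eta
= 0.4 * 90 * 0.84 = 30.24 Nm
alpha = tau_out / I = 30.24 / 0.66
= 45.8182 rad/s^2


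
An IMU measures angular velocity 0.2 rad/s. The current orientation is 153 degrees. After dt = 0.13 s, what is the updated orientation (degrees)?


delta_theta = w * dt = 0.2 * 0.13 = 0.026 rad
= 1.4897 deg
theta_new = 153 + 1.4897 = 154.4897 deg


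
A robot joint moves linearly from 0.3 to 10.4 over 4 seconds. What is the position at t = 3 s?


s = t/T = 3/4 = 0.75
p(t) = p0 + (pf-p0)*s
= 0.3 + (10.4 - 0.3) * 0.75
= 7.875


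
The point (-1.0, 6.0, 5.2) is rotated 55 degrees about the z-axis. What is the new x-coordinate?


Rotation about z-axis: x' = x*cos(theta) - y*sin(theta)
= -1.0 * 0.5736 - 6.0 * 0.8192
= -5.4885


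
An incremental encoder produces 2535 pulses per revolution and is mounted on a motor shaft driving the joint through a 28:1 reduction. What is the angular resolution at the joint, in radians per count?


counts per rev = 2535
effective counts at joint = 2535 * 28 = 70980
resolution = 2*pi / 70980
= 8.8521e-05 rad/count


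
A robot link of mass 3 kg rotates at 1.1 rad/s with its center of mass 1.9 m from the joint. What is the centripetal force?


F = m * omega^2 * r
= 3 * 1.1^2 * 1.9
= 3 * 1.21 * 1.9
= 6.897 N


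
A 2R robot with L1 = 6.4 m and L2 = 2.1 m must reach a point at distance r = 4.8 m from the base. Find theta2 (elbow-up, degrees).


cos(theta2) = (r^2 - L1^2 - L2^2) / (2*L1*L2)
cos(theta2) = (23.04 - 40.96 - 4.41) / 26.88
cos(theta2) = -0.830729
theta2 = 146.1737 degrees


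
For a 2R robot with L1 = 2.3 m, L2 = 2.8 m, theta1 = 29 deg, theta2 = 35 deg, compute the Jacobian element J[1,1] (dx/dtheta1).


J[1,1] = -L1*sin(t1) - L2*sin(t1+t2)
= -2.3*sin(29) - 2.8*sin(64)
= -3.6317


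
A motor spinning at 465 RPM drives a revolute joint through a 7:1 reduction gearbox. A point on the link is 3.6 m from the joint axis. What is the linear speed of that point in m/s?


omega_motor = 465 * 2*pi/60 = 48.6947 rad/s
omega_joint = omega_motor / 7 = 6.9564 rad/s
v = omega_joint * r = 6.9564 * 3.6
= 25.043 m/s


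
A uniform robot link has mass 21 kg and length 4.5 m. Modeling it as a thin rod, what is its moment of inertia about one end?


I = (1/3) * m * L^2
= (1/3) * 21 * 4.5^2
= 0.333333 * 21 * 20.25
= 141.75 kg*m^2


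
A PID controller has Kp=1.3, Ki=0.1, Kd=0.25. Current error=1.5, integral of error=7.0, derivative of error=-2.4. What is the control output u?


u = Kp*e + Ki*int(e) + Kd*de/dt
= 1.3*1.5 + 0.1*7.0 + 0.25*(-2.4)
= 1.95 + 0.7 + -0.6
= 2.05


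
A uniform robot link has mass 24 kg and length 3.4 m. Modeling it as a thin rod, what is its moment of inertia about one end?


I = (1/3) * m * L^2
= (1/3) * 24 * 3.4^2
= 0.333333 * 24 * 11.56
= 92.48 kg*m^2


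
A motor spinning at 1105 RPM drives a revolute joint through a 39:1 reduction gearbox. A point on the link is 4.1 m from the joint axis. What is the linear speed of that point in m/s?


omega_motor = 1105 * 2*pi/60 = 115.7153 rad/s
omega_joint = omega_motor / 39 = 2.9671 rad/s
v = omega_joint * r = 2.9671 * 4.1
= 12.1649 m/s


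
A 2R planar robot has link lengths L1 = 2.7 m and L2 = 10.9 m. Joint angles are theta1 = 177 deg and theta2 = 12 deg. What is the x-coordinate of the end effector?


Convert angles to radians: theta1 = 3.0892, theta2 = 0.2094
x = L1*cos(theta1) + L2*cos(theta1+theta2)
x = -2.6963 + -10.7658
x = -13.4621


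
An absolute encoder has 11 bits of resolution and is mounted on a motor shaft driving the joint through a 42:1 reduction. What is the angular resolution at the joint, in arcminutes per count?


counts = 2^11 = 2048
effective counts at joint = 2048 * 42 = 86016
resolution = 360*60 / 86016
= 0.2511 arcmin/count


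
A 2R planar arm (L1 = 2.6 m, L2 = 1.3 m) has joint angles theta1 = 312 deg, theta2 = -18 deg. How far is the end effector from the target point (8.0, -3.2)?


End effector via forward kinematics:
x = L1*cos(t1) + L2*cos(t1+t2) = 2.2685
y = L1*sin(t1) + L2*sin(t1+t2) = -3.1198
Distance to target:
d = sqrt((8.0 - 2.2685)^2 + (-3.2 - -3.1198)^2)
= sqrt(32.8501 + 0.0064)
= 5.7321 m


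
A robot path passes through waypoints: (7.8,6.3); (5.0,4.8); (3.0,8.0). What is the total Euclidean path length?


Segment lengths:
  seg1 = sqrt((-2.8)^2 + (-1.5)^2) = 3.1765
  seg2 = sqrt((-2.0)^2 + (3.2)^2) = 3.7736
Total = 6.9501


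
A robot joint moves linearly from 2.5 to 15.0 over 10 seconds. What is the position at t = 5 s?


s = t/T = 5/10 = 0.5
p(t) = p0 + (pf-p0)*s
= 2.5 + (15.0 - 2.5) * 0.5
= 8.75


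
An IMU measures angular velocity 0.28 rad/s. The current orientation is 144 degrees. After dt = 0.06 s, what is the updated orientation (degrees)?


delta_theta = w * dt = 0.28 * 0.06 = 0.0168 rad
= 0.9626 deg
theta_new = 144 + 0.9626 = 144.9626 deg


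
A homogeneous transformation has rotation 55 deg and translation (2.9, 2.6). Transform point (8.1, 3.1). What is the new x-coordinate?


x' = cos(theta)*px - sin(theta)*py + tx
= 0.5736*8.1 - 0.8192*3.1 + 2.9
= 5.0066


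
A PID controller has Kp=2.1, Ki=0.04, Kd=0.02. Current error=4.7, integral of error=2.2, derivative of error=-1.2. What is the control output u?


u = Kp*e + Ki*int(e) + Kd*de/dt
= 2.1*4.7 + 0.04*2.2 + 0.02*(-1.2)
= 9.87 + 0.088 + -0.024
= 9.934


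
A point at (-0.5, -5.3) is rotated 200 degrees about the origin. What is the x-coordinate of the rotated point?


x' = x*cos(theta) - y*sin(theta)
cos(200 deg) = -0.9397, sin(200 deg) = -0.342
x' = -0.5 * -0.9397 - -5.3 * -0.342
= 0.4698 - 1.8127
= -1.3429


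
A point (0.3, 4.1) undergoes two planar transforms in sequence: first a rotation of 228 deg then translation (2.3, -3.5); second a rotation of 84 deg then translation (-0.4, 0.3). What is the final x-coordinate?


After transform 1:
x1 = cos(228)*0.3 - sin(228)*4.1 + 2.3 = 5.1462
y1 = sin(228)*0.3 + cos(228)*4.1 + -3.5 = -6.4664
After transform 2:
x2 = cos(84)*5.1462 - sin(84)*-6.4664 + -0.4
= 6.5689


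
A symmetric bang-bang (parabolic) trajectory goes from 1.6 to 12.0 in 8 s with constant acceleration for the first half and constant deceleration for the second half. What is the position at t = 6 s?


Symmetric rest-to-rest: each phase covers (pf-p0)/2 in time T/2. 0.5*a*(T/2)^2 = (pf-p0)/2 => a = 4*(pf-p0)/T^2
a = 4*(12.0-1.6)/8^2 = 0.65
t = 6 is in the deceleration phase (t > T/2).
p = pf - 0.5*a*(T-t)^2 = 12.0 - 0.5*0.65*2^2
= 10.7


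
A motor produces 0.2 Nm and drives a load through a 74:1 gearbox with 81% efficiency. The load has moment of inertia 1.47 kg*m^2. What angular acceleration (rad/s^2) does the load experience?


tau_out = tau_motor * N * eta
= 0.2 * 74 * 0.81 = 11.988 Nm
alpha = tau_out / I = 11.988 / 1.47
= 8.1551 rad/s^2


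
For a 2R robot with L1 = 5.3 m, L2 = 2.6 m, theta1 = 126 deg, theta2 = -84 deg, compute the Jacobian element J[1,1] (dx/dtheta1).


J[1,1] = -L1*sin(t1) - L2*sin(t1+t2)
= -5.3*sin(126) - 2.6*sin(42)
= -6.0275


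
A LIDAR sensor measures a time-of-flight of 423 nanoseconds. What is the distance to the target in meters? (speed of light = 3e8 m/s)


tof = 423 ns = 4.23e-07 s
dist = c * tof / 2
= 3e8 * 4.23e-07 / 2
= 63.45 m


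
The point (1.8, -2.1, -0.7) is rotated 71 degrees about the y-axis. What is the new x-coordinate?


Rotation about y-axis: x' = x*cos(theta) + z*sin(theta)
= 1.8 * 0.3256 + -0.7 * 0.9455
= -0.0758


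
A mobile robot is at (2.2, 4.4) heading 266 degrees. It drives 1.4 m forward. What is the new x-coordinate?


x_new = x0 + d*cos(theta)
= 2.2 + 1.4*cos(266)
= 2.2 + -0.0977
= 2.1023


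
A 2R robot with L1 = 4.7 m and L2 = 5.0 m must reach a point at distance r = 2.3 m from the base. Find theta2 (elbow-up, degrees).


cos(theta2) = (r^2 - L1^2 - L2^2) / (2*L1*L2)
cos(theta2) = (5.29 - 22.09 - 25.0) / 47.0
cos(theta2) = -0.889362
theta2 = 152.7931 degrees


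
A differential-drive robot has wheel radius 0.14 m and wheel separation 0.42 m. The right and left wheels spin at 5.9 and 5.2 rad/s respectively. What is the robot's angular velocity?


vR = r*wR = 0.14*5.9 = 0.826 m/s
vL = r*wL = 0.14*5.2 = 0.728 m/s
v = (vR+vL)/2 = 0.777 m/s
omega = (vR-vL)/L = 0.2333 rad/s
angular velocity = 0.2333 rad/s


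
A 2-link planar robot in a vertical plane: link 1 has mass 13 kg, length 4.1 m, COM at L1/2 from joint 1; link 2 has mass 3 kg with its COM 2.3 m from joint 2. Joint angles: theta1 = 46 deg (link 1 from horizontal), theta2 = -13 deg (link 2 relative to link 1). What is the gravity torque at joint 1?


Horizontal distance from joint 1 to link-1 COM:
  x_c1 = (L1/2)*cos(t1) = 2.05 * 0.6947 = 1.424 m
Horizontal distance from joint 1 to link-2 COM:
  x_c2 = L1*cos(t1) + Lc2*cos(t1+t2)
       = 4.1*0.6947 + 2.3*0.8387 = 4.777 m
tau1 = m1*g*x_c1 + m2*g*x_c2
     = 13*9.81*1.424 + 3*9.81*4.777
     = 181.6091 + 140.5883
     = 322.1974 Nm


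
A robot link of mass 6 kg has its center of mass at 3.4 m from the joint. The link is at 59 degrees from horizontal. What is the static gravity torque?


tau = m*g*L*cos(angle)
= 6 * 9.81 * 3.4 * cos(59 deg)
= 6 * 9.81 * 3.4 * 0.515
= 103.0715 Nm


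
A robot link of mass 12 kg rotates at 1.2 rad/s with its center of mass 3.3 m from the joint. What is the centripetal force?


F = m * omega^2 * r
= 12 * 1.2^2 * 3.3
= 12 * 1.44 * 3.3
= 57.024 N


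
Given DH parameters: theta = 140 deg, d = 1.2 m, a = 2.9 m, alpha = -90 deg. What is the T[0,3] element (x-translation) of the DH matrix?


T[0,3] = a * cos(theta)
= 2.9 * cos(140 deg)
= 2.9 * -0.766
= -2.2215


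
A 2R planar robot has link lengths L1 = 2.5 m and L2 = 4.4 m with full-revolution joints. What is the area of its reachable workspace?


r_max = L1 + L2 = 6.9 m
r_min = |L1 - L2| = 1.9 m
Area = pi*(r_max^2 - r_min^2)
= pi*(47.61 - 3.61)
= pi * 44.0
= 138.2301 m^2


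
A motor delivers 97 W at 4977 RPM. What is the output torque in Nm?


omega = 4977 * 2*pi/60 = 521.1902 rad/s
tau = P / omega = 97 / 521.1902
= 0.1861 Nm
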